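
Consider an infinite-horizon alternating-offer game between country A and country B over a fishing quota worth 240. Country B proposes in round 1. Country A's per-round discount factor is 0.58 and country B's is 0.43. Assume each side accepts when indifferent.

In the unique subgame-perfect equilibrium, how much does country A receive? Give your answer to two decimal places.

When country B proposes, country A accepts any offer worth at least 0.58 times what country A would get by proposing next round; and vice versa.
This gives x = 240 − 0.58y and y = 240 − 0.43x, where x and y are each side's share when it proposes.
Hence (1 − 0.58·0.43)x = 240(1 − 0.58), i.e. 0.7506·x = 100.8.
x ≈ 134.2926; country A's share is 240 − x ≈ 105.7074.

105.71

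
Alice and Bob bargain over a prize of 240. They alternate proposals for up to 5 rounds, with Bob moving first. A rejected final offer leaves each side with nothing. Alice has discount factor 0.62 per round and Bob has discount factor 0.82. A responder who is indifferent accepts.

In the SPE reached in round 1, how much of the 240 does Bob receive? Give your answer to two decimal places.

199.60

Round 5 (Bob proposes): Alice will accept anything ≥ 0, so Bob offers 0 and keeps 240.
Round 4 (Alice proposes): Bob can get 240 next round, worth 0.82 × 240 = 196.8 now. Alice offers 196.8 and keeps 240 − 196.8 = 43.2.
Round 3 (Bob proposes): Alice can get 43.2 next round, worth 0.62 × 43.2 = 26.784 now; Bob offers that and keeps 213.216.
Round 2 (Alice proposes): Bob can get 213.216 next round, worth 0.82 × 213.216 = 174.83712 now, so Alice offers 174.83712, keeping 65.16288.
Round 1 (Bob proposes): Alice can get 65.16288 next round, worth 0.62 × 65.16288 = 40.4009856 now, so Bob offers 40.4009856, keeping 199.5990144.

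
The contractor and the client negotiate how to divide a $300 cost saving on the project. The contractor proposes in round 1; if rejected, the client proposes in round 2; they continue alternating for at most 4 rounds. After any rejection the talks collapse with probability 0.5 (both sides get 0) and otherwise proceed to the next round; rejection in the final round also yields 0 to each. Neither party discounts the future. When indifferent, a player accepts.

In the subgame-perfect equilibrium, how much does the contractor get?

By backward induction:
Round 4 (the client proposes): rejection yields 0 for the contractor; the client offers 0 and keeps 300.
Round 3 (the contractor proposes): rejecting gives the client an expected 0.5 × 300 = 150; the contractor offers that and keeps 150.
Round 2 (the client proposes): rejecting gives the contractor an expected 0.5 × 150 = 75, so the client offers 75, keeping 225.
Round 1 (the contractor proposes): rejecting gives the client an expected 0.5 × 225 = 112.5. The contractor offers 112.5 and keeps 300 − 112.5 = 187.5.

187.5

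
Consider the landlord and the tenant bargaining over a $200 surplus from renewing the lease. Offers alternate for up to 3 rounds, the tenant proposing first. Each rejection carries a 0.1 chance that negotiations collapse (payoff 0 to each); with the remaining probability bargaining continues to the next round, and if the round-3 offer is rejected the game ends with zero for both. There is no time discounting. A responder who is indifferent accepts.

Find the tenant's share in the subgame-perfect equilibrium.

182

By backward induction:
Round 3 (the tenant proposes): rejection yields 0 for the landlord; the tenant offers 0 and keeps 200.
Round 2 (the landlord proposes): rejecting gives the tenant an expected 0.9 × 200 = 180; the landlord offers that and keeps 20.
Round 1 (the tenant proposes): rejecting gives the landlord an expected 0.9 × 20 = 18, so the tenant offers 18, keeping 182.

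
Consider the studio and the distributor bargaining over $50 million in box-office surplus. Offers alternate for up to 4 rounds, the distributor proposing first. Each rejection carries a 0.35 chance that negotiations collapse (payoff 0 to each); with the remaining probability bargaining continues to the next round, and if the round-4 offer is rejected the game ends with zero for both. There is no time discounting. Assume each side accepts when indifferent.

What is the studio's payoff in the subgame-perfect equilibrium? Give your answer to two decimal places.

Round 4 (the studio proposes): rejection yields 0 for the distributor; the studio offers 0 and keeps 50.
Round 3 (the distributor proposes): rejecting gives the studio an expected 0.65 × 50 = 32.5, so the distributor offers 32.5, keeping 17.5.
Round 2 (the studio proposes): rejecting gives the distributor an expected 0.65 × 17.5 = 11.375. The studio offers 11.375 and keeps 50 − 11.375 = 38.625.
Round 1 (the distributor proposes): rejecting gives the studio an expected 0.65 × 38.625 = 25.10625; the distributor offers that and keeps 24.89375.

25.11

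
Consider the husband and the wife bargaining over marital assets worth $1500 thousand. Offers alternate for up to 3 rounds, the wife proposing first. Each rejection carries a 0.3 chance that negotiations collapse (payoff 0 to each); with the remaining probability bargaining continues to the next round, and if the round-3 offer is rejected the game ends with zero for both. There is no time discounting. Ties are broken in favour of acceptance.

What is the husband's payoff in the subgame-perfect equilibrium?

By backward induction:
Round 3 (the wife proposes): rejection yields 0 for the husband; the wife offers 0 and keeps 1500.
Round 2 (the husband proposes): rejecting gives the wife an expected 0.7 × 1500 = 1050. The husband offers 1050 and keeps 1500 − 1050 = 450.
Round 1 (the wife proposes): rejecting gives the husband an expected 0.7 × 450 = 315, so the wife offers 315, keeping 1185.

315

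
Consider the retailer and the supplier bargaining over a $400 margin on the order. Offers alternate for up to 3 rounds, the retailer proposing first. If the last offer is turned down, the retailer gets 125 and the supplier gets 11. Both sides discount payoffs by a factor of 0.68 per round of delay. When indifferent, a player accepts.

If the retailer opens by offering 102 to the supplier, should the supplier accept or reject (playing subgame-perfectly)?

Accept

Round 3 (the retailer proposes): the supplier gets 11 if talks fail, so the retailer offers 11 and keeps 389.
Round 2 (the supplier proposes): the retailer can get 389 next round, worth 0.68 × 389 = 264.52 now, so the supplier offers 264.52, keeping 135.48.
So by rejecting in round 1, the supplier gets 135.48 next round, worth 0.68 × 135.48 = 92.1264 now.
Offer 102 ≥ 92.1264, so the supplier accepts.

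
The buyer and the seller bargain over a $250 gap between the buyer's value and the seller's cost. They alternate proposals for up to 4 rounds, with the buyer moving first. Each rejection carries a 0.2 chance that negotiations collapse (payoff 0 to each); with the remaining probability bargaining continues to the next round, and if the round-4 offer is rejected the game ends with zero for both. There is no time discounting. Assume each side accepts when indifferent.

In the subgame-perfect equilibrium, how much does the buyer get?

82

Round 4 (the seller proposes): the buyer will accept anything ≥ 0, so the seller offers 0 and keeps 250.
Round 3 (the buyer proposes): rejecting gives the seller an expected 0.8 × 250 = 200, so the buyer offers 200, keeping 50.
Round 2 (the seller proposes): rejecting gives the buyer an expected 0.8 × 50 = 40, so the seller offers 40, keeping 210.
Round 1 (the buyer proposes): rejecting gives the seller an expected 0.8 × 210 = 168, so the buyer offers 168, keeping 82.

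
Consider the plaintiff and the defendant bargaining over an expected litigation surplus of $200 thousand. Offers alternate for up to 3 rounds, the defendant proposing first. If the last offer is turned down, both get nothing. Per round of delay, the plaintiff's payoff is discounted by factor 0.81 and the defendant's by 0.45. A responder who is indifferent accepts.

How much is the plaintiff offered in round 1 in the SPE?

Round 3 (the defendant proposes): rejection yields 0 for the plaintiff; the defendant offers 0 and keeps 200.
Round 2 (the plaintiff proposes): the defendant can get 200 next round, worth 0.45 × 200 = 90 now. The plaintiff offers 90 and keeps 200 − 90 = 110.
Round 1 (the defendant proposes): the plaintiff can get 110 next round, worth 0.81 × 110 = 89.1 now; the defendant offers that and keeps 110.9.

89.1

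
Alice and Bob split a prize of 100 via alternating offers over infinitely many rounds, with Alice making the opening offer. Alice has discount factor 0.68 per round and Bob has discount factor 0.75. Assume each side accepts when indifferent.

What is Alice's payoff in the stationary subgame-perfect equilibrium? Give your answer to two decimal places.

51.02

When Alice proposes, Bob accepts any offer worth at least 0.75 times what Bob would get by proposing next round; and vice versa.
This gives x = 100 − 0.75y and y = 100 − 0.68x, where x and y are each side's share when it proposes.
Hence (1 − 0.75·0.68)x = 100(1 − 0.75), i.e. 0.49·x = 25.
x ≈ 51.0204; Bob's share is 100 − x ≈ 48.9796.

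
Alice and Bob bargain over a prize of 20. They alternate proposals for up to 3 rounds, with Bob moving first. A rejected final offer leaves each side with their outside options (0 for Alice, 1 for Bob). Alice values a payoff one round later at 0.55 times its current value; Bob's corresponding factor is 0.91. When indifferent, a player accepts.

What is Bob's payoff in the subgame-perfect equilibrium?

19.01

Round 3 (Bob proposes): Alice will accept anything ≥ 0, so Bob offers 0 and keeps 20.
Round 2 (Alice proposes): Bob can get 20 next round, worth 0.91 × 20 = 18.2 now; Alice offers that and keeps 1.8.
Round 1 (Bob proposes): Alice can get 1.8 next round, worth 0.55 × 1.8 = 0.99 now. Bob offers 0.99 and keeps 20 − 0.99 = 19.01.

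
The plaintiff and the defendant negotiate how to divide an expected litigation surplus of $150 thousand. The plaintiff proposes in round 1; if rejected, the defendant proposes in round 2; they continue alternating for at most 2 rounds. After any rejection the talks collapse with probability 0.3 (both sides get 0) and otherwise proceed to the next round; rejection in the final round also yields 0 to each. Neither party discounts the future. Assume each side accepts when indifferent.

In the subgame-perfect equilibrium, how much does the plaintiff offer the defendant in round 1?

By backward induction:
Round 2 (the defendant proposes): rejection yields 0 for the plaintiff; the defendant offers 0 and keeps 150.
Round 1 (the plaintiff proposes): rejecting gives the defendant an expected 0.7 × 150 = 105; the plaintiff offers that and keeps 45.

105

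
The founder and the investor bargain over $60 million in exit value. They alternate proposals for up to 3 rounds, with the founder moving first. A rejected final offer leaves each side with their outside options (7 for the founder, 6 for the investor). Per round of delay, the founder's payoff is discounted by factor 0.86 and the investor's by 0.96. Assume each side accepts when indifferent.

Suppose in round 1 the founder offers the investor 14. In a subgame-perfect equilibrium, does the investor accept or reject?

Accept

Round 3 (the founder proposes): the investor gets 6 if talks fail, so the founder offers 6 and keeps 54.
Round 2 (the investor proposes): the founder can get 54 next round, worth 0.86 × 54 = 46.44 now, so the investor offers 46.44, keeping 13.56.
So by rejecting in round 1, the investor gets 13.56 next round, worth 0.96 × 13.56 = 13.0176 now.
Offer 14 ≥ 13.0176, so the investor accepts.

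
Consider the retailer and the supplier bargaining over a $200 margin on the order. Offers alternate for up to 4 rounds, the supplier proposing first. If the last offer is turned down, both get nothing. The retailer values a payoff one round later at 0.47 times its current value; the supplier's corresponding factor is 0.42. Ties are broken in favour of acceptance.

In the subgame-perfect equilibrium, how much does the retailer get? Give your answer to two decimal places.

73.08

Round 4 (the retailer proposes): rejection yields 0 for the supplier; the retailer offers 0 and keeps 200.
Round 3 (the supplier proposes): the retailer can get 200 next round, worth 0.47 × 200 = 94 now, so the supplier offers 94, keeping 106.
Round 2 (the retailer proposes): the supplier can get 106 next round, worth 0.42 × 106 = 44.52 now. The retailer offers 44.52 and keeps 200 − 44.52 = 155.48.
Round 1 (the supplier proposes): the retailer can get 155.48 next round, worth 0.47 × 155.48 = 73.0756 now, so the supplier offers 73.0756, keeping 126.9244.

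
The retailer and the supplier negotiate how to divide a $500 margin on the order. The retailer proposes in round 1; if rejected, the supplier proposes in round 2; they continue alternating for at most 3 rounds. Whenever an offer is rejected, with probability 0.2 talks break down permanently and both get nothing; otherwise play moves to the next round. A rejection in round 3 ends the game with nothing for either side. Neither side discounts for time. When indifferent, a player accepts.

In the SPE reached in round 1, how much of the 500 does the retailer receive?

420

Round 3 (the retailer proposes): rejection yields 0 for the supplier; the retailer offers 0 and keeps 500.
Round 2 (the supplier proposes): rejecting gives the retailer an expected 0.8 × 500 = 400. The supplier offers 400 and keeps 500 − 400 = 100.
Round 1 (the retailer proposes): rejecting gives the supplier an expected 0.8 × 100 = 80; the retailer offers that and keeps 420.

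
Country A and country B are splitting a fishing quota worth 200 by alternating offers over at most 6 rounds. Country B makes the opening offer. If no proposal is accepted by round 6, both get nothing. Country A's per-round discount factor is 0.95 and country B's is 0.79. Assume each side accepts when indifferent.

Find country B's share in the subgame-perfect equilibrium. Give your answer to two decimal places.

Round 6 (country A proposes): country B will accept anything ≥ 0, so country A offers 0 and keeps 200.
Round 5 (country B proposes): country A can get 200 next round, worth 0.95 × 200 = 190 now. Country B offers 190 and keeps 200 − 190 = 10.
Round 4 (country A proposes): country B can get 10 next round, worth 0.79 × 10 = 7.9 now; country A offers that and keeps 192.1.
Round 3 (country B proposes): country A can get 192.1 next round, worth 0.95 × 192.1 = 182.495 now. Country B offers 182.495 and keeps 200 − 182.495 = 17.505.
Round 2 (country A proposes): country B can get 17.505 next round, worth 0.79 × 17.505 = 13.82895 now. Country A offers 13.82895 and keeps 200 − 13.82895 = 186.17105.
Round 1 (country B proposes): country A can get 186.17105 next round, worth 0.95 × 186.17105 = 176.8624975 now, so country B offers 176.8624975, keeping 23.1375025.

23.14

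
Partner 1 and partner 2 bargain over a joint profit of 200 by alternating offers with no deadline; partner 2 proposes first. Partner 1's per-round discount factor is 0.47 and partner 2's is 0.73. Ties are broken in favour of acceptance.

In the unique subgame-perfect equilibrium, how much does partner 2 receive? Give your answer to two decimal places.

161.36

When partner 2 proposes, partner 1 accepts any offer worth at least 0.47 times what partner 1 would get by proposing next round; and vice versa.
This gives x = 200 − 0.47y and y = 200 − 0.73x, where x and y are each side's share when it proposes.
Hence (1 − 0.47·0.73)x = 200(1 − 0.47), i.e. 0.6569·x = 106.
x ≈ 161.3640; partner 1's share is 200 − x ≈ 38.6360.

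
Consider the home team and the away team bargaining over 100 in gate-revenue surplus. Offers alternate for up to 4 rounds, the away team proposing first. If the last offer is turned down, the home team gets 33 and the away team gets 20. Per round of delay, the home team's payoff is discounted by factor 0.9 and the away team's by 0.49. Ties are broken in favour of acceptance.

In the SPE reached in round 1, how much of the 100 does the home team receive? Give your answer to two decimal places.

77.65

Solve by backward induction from round 4.
Round 4 (the home team proposes): the away team gets 20 if talks fail, so the home team offers 20 and keeps 80.
Round 3 (the away team proposes): the home team can get 80 next round, worth 0.9 × 80 = 72 now, so the away team offers 72, keeping 28.
Round 2 (the home team proposes): the away team can get 28 next round, worth 0.49 × 28 = 13.72 now; the home team offers that and keeps 86.28.
Round 1 (the away team proposes): the home team can get 86.28 next round, worth 0.9 × 86.28 = 77.652 now. The away team offers 77.652 and keeps 100 − 77.652 = 22.348.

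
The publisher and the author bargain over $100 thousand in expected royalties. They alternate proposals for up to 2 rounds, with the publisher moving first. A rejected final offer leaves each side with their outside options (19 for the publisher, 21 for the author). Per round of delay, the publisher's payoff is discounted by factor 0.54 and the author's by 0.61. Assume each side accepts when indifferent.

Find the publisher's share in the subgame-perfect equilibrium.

50.59

Round 2 (the author proposes): the publisher gets 19 if talks fail, so the author offers 19 and keeps 81.
Round 1 (the publisher proposes): the author can get 81 next round, worth 0.61 × 81 = 49.41 now. The publisher offers 49.41 and keeps 100 − 49.41 = 50.59.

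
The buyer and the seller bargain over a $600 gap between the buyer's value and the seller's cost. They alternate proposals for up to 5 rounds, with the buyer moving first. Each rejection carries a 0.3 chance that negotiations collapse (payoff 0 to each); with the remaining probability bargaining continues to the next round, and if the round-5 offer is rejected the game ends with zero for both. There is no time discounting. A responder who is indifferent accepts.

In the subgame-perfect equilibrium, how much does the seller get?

Round 5 (the buyer proposes): the seller will accept anything ≥ 0, so the buyer offers 0 and keeps 600.
Round 4 (the seller proposes): rejecting gives the buyer an expected 0.7 × 600 = 420; the seller offers that and keeps 180.
Round 3 (the buyer proposes): rejecting gives the seller an expected 0.7 × 180 = 126, so the buyer offers 126, keeping 474.
Round 2 (the seller proposes): rejecting gives the buyer an expected 0.7 × 474 = 331.8, so the seller offers 331.8, keeping 268.2.
Round 1 (the buyer proposes): rejecting gives the seller an expected 0.7 × 268.2 = 187.74; the buyer offers that and keeps 412.26.

187.74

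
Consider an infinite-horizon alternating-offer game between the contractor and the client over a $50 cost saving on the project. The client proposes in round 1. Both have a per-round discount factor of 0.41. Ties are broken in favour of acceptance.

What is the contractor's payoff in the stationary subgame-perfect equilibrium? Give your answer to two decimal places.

When the client proposes, the contractor accepts any offer worth at least 0.41 times what the contractor would get by proposing next round; and vice versa.
This gives x = 50 − 0.41y and y = 50 − 0.41x, where x and y are each side's share when it proposes.
Hence (1 − 0.41·0.41)x = 50(1 − 0.41), i.e. 0.8319·x = 29.5.
x ≈ 35.4610; the contractor's share is 50 − x ≈ 14.5390.

14.54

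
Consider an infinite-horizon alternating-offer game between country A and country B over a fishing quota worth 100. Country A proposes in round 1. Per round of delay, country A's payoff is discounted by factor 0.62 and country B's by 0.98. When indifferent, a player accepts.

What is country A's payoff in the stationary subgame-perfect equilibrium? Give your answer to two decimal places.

5.10

In a stationary SPE each proposer offers the other exactly their discounted continuation value.
If country A keeps x when proposing and country B keeps y when proposing, then x = 100 − 0.98y and y = 100 − 0.62x.
Solving: x = 100(1 − 0.98) / (1 − 0.62·0.98) = 2 / 0.3924 ≈ 5.0968.
Country B gets 100 − 5.0968 ≈ 94.9032.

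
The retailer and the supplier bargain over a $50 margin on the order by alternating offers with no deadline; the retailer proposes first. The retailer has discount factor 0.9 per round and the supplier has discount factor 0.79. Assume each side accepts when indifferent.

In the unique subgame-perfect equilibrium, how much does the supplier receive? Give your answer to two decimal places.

13.67

Let x be the retailer's share when the retailer proposes and y be the supplier's share when the supplier proposes.
The supplier accepts iff offered ≥ 0.79·y, so x = 50 − 0.79y. Symmetrically y = 50 − 0.9x.
Substituting: x = 50 − 0.79(50 − 0.9x), giving x(1 − 0.9·0.79) = 50(1 − 0.79).
So x = 50 × 0.21 / 0.289 ≈ 36.3322, and the supplier receives 50 − x ≈ 13.6678.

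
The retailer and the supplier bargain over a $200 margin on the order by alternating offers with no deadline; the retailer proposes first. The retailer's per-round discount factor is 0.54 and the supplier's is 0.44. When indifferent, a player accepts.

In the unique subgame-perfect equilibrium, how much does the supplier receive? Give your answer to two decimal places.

When the retailer proposes, the supplier accepts any offer worth at least 0.44 times what the supplier would get by proposing next round; and vice versa.
This gives x = 200 − 0.44y and y = 200 − 0.54x, where x and y are each side's share when it proposes.
Hence (1 − 0.44·0.54)x = 200(1 − 0.44), i.e. 0.7624·x = 112.
x ≈ 146.9045; the supplier's share is 200 − x ≈ 53.0955.

53.10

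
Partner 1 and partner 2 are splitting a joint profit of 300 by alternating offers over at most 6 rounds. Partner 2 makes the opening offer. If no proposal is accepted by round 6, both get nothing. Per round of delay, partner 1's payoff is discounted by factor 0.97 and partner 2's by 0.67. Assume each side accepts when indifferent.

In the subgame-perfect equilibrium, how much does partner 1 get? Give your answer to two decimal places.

Round 6 (partner 1 proposes): rejection yields 0 for partner 2; partner 1 offers 0 and keeps 300.
Round 5 (partner 2 proposes): partner 1 can get 300 next round, worth 0.97 × 300 = 291 now. Partner 2 offers 291 and keeps 300 − 291 = 9.
Round 4 (partner 1 proposes): partner 2 can get 9 next round, worth 0.67 × 9 = 6.03 now. Partner 1 offers 6.03 and keeps 300 − 6.03 = 293.97.
Round 3 (partner 2 proposes): partner 1 can get 293.97 next round, worth 0.97 × 293.97 = 285.1509 now; partner 2 offers that and keeps 14.8491.
Round 2 (partner 1 proposes): partner 2 can get 14.8491 next round, worth 0.67 × 14.8491 = 9.948897 now; partner 1 offers that and keeps 290.051103.
Round 1 (partner 2 proposes): partner 1 can get 290.051103 next round, worth 0.97 × 290.051103 = 281.34956991 now; partner 2 offers that and keeps 18.65043009.

281.35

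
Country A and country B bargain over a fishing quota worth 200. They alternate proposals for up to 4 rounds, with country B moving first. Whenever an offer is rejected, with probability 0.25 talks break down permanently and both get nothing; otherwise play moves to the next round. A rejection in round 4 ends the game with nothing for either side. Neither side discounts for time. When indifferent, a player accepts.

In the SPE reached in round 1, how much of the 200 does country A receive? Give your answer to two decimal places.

Round 4 (country A proposes): country B will accept anything ≥ 0, so country A offers 0 and keeps 200.
Round 3 (country B proposes): rejecting gives country A an expected 0.75 × 200 = 150; country B offers that and keeps 50.
Round 2 (country A proposes): rejecting gives country B an expected 0.75 × 50 = 37.5, so country A offers 37.5, keeping 162.5.
Round 1 (country B proposes): rejecting gives country A an expected 0.75 × 162.5 = 121.875. Country B offers 121.875 and keeps 200 − 121.875 = 78.125.

121.88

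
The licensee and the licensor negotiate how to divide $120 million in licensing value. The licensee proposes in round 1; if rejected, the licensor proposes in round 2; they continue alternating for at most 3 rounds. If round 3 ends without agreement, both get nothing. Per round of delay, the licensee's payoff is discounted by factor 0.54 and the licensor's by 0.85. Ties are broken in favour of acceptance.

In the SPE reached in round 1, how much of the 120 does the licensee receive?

Work backward from the last round.
Round 3 (the licensee proposes): the licensor will accept anything ≥ 0, so the licensee offers 0 and keeps 120.
Round 2 (the licensor proposes): the licensee can get 120 next round, worth 0.54 × 120 = 64.8 now, so the licensor offers 64.8, keeping 55.2.
Round 1 (the licensee proposes): the licensor can get 55.2 next round, worth 0.85 × 55.2 = 46.92 now. The licensee offers 46.92 and keeps 120 − 46.92 = 73.08.

73.08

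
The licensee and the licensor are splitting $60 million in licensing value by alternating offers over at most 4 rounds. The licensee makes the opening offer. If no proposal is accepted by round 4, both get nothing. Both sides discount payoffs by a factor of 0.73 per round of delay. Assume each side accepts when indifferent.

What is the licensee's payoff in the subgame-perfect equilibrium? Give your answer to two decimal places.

Round 4 (the licensor proposes): the licensee will accept anything ≥ 0, so the licensor offers 0 and keeps 60.
Round 3 (the licensee proposes): the licensor can get 60 next round, worth 0.73 × 60 = 43.8 now, so the licensee offers 43.8, keeping 16.2.
Round 2 (the licensor proposes): the licensee can get 16.2 next round, worth 0.73 × 16.2 = 11.826 now; the licensor offers that and keeps 48.174.
Round 1 (the licensee proposes): the licensor can get 48.174 next round, worth 0.73 × 48.174 = 35.16702 now; the licensee offers that and keeps 24.83298.

24.83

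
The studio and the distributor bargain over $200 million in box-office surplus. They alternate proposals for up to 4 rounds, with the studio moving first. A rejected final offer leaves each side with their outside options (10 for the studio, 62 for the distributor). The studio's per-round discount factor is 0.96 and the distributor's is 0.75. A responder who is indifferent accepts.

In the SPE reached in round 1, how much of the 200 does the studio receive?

Round 4 (the distributor proposes): the studio gets 10 if talks fail, so the distributor offers 10 and keeps 190.
Round 3 (the studio proposes): the distributor can get 190 next round, worth 0.75 × 190 = 142.5 now; the studio offers that and keeps 57.5.
Round 2 (the distributor proposes): the studio can get 57.5 next round, worth 0.96 × 57.5 = 55.2 now; the distributor offers that and keeps 144.8.
Round 1 (the studio proposes): the distributor can get 144.8 next round, worth 0.75 × 144.8 = 108.6 now; the studio offers that and keeps 91.4.

91.4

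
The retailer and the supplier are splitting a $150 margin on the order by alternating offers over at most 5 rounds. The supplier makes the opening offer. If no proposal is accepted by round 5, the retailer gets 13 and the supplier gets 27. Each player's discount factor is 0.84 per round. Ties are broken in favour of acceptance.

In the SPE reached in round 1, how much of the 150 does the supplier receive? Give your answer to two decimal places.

Work backward from the last round.
Round 5 (the supplier proposes): the retailer gets 13 if talks fail, so the supplier offers 13 and keeps 137.
Round 4 (the retailer proposes): the supplier can get 137 next round, worth 0.84 × 137 = 115.08 now; the retailer offers that and keeps 34.92.
Round 3 (the supplier proposes): the retailer can get 34.92 next round, worth 0.84 × 34.92 = 29.3328 now. The supplier offers 29.3328 and keeps 150 − 29.3328 = 120.6672.
Round 2 (the retailer proposes): the supplier can get 120.6672 next round, worth 0.84 × 120.6672 = 101.360448 now. The retailer offers 101.360448 and keeps 150 − 101.360448 = 48.639552.
Round 1 (the supplier proposes): the retailer can get 48.639552 next round, worth 0.84 × 48.639552 = 40.85722368 now. The supplier offers 40.85722368 and keeps 150 − 40.85722368 = 109.14277632.

109.14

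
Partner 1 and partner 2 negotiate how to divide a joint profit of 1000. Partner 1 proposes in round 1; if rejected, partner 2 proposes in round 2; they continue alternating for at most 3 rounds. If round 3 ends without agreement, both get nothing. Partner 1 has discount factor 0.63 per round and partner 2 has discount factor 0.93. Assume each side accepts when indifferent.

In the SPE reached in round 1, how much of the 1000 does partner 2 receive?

Round 3 (partner 1 proposes): partner 2 will accept anything ≥ 0, so partner 1 offers 0 and keeps 1000.
Round 2 (partner 2 proposes): partner 1 can get 1000 next round, worth 0.63 × 1000 = 630 now; partner 2 offers that and keeps 370.
Round 1 (partner 1 proposes): partner 2 can get 370 next round, worth 0.93 × 370 = 344.1 now; partner 1 offers that and keeps 655.9.

344.1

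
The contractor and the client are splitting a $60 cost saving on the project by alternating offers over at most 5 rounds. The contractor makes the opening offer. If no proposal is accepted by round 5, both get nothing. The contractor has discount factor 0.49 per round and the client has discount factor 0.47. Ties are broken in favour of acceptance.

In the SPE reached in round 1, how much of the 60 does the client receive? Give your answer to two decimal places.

17.69

Work backward from the last round.
Round 5 (the contractor proposes): the client will accept anything ≥ 0, so the contractor offers 0 and keeps 60.
Round 4 (the client proposes): the contractor can get 60 next round, worth 0.49 × 60 = 29.4 now. The client offers 29.4 and keeps 60 − 29.4 = 30.6.
Round 3 (the contractor proposes): the client can get 30.6 next round, worth 0.47 × 30.6 = 14.382 now, so the contractor offers 14.382, keeping 45.618.
Round 2 (the client proposes): the contractor can get 45.618 next round, worth 0.49 × 45.618 = 22.35282 now; the client offers that and keeps 37.64718.
Round 1 (the contractor proposes): the client can get 37.64718 next round, worth 0.47 × 37.64718 = 17.6941746 now. The contractor offers 17.6941746 and keeps 60 − 17.6941746 = 42.3058254.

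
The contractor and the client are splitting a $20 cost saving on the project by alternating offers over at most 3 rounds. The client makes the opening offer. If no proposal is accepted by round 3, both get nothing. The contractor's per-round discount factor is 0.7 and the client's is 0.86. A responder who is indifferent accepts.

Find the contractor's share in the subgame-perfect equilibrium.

1.96

Round 3 (the client proposes): the contractor will accept anything ≥ 0, so the client offers 0 and keeps 20.
Round 2 (the contractor proposes): the client can get 20 next round, worth 0.86 × 20 = 17.2 now, so the contractor offers 17.2, keeping 2.8.
Round 1 (the client proposes): the contractor can get 2.8 next round, worth 0.7 × 2.8 = 1.96 now, so the client offers 1.96, keeping 18.04.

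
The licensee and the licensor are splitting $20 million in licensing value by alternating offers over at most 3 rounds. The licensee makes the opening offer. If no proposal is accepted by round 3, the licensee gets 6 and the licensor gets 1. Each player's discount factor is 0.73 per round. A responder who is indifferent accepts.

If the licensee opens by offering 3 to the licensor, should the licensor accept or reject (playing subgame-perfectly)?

Reject

Work out the licensor's continuation value if the offer is rejected.
Round 3 (the licensee proposes): the licensor gets 1 if talks fail, so the licensee offers 1 and keeps 19.
Round 2 (the licensor proposes): the licensee can get 19 next round, worth 0.73 × 19 = 13.87 now; the licensor offers that and keeps 6.13.
So by rejecting in round 1, the licensor gets 6.13 next round, worth 0.73 × 6.13 = 4.4749 now.
Offer 3 < 4.4749, so the licensor rejects.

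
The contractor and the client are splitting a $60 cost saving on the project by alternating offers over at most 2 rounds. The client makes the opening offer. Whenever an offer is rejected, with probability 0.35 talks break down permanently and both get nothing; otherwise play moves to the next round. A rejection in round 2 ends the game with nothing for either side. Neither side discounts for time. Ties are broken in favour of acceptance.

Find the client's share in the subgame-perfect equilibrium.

By backward induction:
Round 2 (the contractor proposes): the client will accept anything ≥ 0, so the contractor offers 0 and keeps 60.
Round 1 (the client proposes): rejecting gives the contractor an expected 0.65 × 60 = 39. The client offers 39 and keeps 60 − 39 = 21.

21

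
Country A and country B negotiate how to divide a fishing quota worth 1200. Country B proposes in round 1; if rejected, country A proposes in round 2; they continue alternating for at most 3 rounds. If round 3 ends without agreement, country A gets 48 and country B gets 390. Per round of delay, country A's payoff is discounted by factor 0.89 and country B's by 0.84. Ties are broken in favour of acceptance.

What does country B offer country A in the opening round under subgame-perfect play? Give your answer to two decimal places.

206.76

Round 3 (country B proposes): country A gets 48 if talks fail, so country B offers 48 and keeps 1152.
Round 2 (country A proposes): country B can get 1152 next round, worth 0.84 × 1152 = 967.68 now; country A offers that and keeps 232.32.
Round 1 (country B proposes): country A can get 232.32 next round, worth 0.89 × 232.32 = 206.7648 now; country B offers that and keeps 993.2352.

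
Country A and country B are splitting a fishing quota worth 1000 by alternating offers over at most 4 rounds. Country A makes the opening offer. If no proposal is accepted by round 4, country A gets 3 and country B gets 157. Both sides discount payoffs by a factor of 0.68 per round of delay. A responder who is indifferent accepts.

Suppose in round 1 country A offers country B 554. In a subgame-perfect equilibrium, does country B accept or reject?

Accept

Work out country B's continuation value if the offer is rejected.
Round 4 (country B proposes): country A gets 3 if talks fail, so country B offers 3 and keeps 997.
Round 3 (country A proposes): country B can get 997 next round, worth 0.68 × 997 = 677.96 now; country A offers that and keeps 322.04.
Round 2 (country B proposes): country A can get 322.04 next round, worth 0.68 × 322.04 = 218.9872 now; country B offers that and keeps 781.0128.
So by rejecting in round 1, country B gets 781.0128 next round, worth 0.68 × 781.0128 = 531.088704 now.
Offer 554 ≥ 531.088704, so country B accepts.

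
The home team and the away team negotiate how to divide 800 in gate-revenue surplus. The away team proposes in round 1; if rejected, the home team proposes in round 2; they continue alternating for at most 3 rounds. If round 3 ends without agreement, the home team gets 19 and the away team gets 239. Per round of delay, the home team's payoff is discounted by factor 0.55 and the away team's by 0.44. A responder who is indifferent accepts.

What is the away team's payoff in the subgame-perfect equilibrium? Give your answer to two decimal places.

549.00

Round 3 (the away team proposes): the home team gets 19 if talks fail, so the away team offers 19 and keeps 781.
Round 2 (the home team proposes): the away team can get 781 next round, worth 0.44 × 781 = 343.64 now. The home team offers 343.64 and keeps 800 − 343.64 = 456.36.
Round 1 (the away team proposes): the home team can get 456.36 next round, worth 0.55 × 456.36 = 250.998 now. The away team offers 250.998 and keeps 800 − 250.998 = 549.002.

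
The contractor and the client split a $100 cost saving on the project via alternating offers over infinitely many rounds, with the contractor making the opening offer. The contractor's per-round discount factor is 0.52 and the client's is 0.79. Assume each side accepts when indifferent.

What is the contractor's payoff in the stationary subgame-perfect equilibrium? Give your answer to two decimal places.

35.64

Let x be the contractor's share when the contractor proposes and y be the client's share when the client proposes.
The client accepts iff offered ≥ 0.79·y, so x = 100 − 0.79y. Symmetrically y = 100 − 0.52x.
Substituting: x = 100 − 0.79(100 − 0.52x), giving x(1 − 0.52·0.79) = 100(1 − 0.79).
So x = 100 × 0.21 / 0.5892 ≈ 35.6415, and the client receives 100 − x ≈ 64.3585.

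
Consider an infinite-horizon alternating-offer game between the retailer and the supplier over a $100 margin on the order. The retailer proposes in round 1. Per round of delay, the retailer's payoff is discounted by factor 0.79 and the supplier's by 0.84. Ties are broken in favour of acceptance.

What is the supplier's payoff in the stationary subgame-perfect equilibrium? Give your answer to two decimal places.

When the retailer proposes, the supplier accepts any offer worth at least 0.84 times what the supplier would get by proposing next round; and vice versa.
This gives x = 100 − 0.84y and y = 100 − 0.79x, where x and y are each side's share when it proposes.
Hence (1 − 0.84·0.79)x = 100(1 − 0.84), i.e. 0.3364·x = 16.
x ≈ 47.5624; the supplier's share is 100 − x ≈ 52.4376.

52.44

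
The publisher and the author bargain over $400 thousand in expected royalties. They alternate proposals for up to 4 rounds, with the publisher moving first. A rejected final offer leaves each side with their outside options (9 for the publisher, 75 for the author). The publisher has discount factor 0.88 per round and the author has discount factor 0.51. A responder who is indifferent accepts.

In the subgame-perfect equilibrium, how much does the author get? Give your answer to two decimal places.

Round 4 (the author proposes): the publisher gets 9 if talks fail, so the author offers 9 and keeps 391.
Round 3 (the publisher proposes): the author can get 391 next round, worth 0.51 × 391 = 199.41 now, so the publisher offers 199.41, keeping 200.59.
Round 2 (the author proposes): the publisher can get 200.59 next round, worth 0.88 × 200.59 = 176.5192 now; the author offers that and keeps 223.4808.
Round 1 (the publisher proposes): the author can get 223.4808 next round, worth 0.51 × 223.4808 = 113.975208 now. The publisher offers 113.975208 and keeps 400 − 113.975208 = 286.024792.

113.98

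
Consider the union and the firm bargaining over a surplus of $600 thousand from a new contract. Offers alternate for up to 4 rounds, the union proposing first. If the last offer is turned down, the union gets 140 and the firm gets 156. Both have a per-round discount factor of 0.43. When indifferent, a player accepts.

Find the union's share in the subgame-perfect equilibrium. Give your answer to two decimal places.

416.37

Solve by backward induction from round 4.
Round 4 (the firm proposes): the union gets 140 if talks fail, so the firm offers 140 and keeps 460.
Round 3 (the union proposes): the firm can get 460 next round, worth 0.43 × 460 = 197.8 now; the union offers that and keeps 402.2.
Round 2 (the firm proposes): the union can get 402.2 next round, worth 0.43 × 402.2 = 172.946 now, so the firm offers 172.946, keeping 427.054.
Round 1 (the union proposes): the firm can get 427.054 next round, worth 0.43 × 427.054 = 183.63322 now. The union offers 183.63322 and keeps 600 − 183.63322 = 416.36678.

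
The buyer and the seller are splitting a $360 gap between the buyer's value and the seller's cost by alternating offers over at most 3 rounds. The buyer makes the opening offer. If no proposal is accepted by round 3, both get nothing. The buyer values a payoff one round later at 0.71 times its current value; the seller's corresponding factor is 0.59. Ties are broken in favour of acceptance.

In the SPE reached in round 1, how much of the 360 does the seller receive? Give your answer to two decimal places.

61.60

Round 3 (the buyer proposes): the seller will accept anything ≥ 0, so the buyer offers 0 and keeps 360.
Round 2 (the seller proposes): the buyer can get 360 next round, worth 0.71 × 360 = 255.6 now; the seller offers that and keeps 104.4.
Round 1 (the buyer proposes): the seller can get 104.4 next round, worth 0.59 × 104.4 = 61.596 now, so the buyer offers 61.596, keeping 298.404.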